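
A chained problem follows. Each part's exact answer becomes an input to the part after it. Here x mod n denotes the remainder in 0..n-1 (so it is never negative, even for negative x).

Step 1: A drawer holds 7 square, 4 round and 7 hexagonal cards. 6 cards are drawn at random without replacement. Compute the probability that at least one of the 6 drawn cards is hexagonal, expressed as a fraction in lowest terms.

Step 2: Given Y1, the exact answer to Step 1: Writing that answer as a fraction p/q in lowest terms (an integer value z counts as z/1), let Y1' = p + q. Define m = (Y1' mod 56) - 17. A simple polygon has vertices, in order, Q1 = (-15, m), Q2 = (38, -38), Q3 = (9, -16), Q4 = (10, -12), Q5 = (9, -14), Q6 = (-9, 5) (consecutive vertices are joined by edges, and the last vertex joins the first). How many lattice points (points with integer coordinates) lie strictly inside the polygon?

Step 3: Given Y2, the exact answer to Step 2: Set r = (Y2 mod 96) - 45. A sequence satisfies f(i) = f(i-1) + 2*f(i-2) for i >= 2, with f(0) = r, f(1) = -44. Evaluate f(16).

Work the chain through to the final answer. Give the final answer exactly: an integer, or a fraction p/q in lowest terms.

Step 1: total draws C(18,6) = 18564; complement C(11,6) = 462; favorable 18564 - 462 = 18102; P = 431/442; answer 431/442
Step 2: Y1 = 431/442; threaded value p + q = 873; m = 16; cross terms: (-15*-38 - 38*16)=-38, (38*-16 - 9*-38)=-266, (9*-12 - 10*-16)=52, (10*-14 - 9*-12)=-32, (9*5 - -9*-14)=-81, (-9*16 - -15*5)=-69; twice the area = |-434| = 434; area = 217; boundary points = 1 + 1 + 1 + 1 + 1 + 1 = 6; strictly interior points = area - boundary/2 + 1 = 215; answer 215
Step 3: Y2 = 215; r = -22; f(2) = 1*(-44) + 2*(-22) = -88; iterating: f(2)=-88, f(3)=-176, f(4)=-352, f(5)=-704, f(6)=-1408, f(7)=-2816, f(8)=-5632, f(9)=-11264, f(10)=-22528, f(11)=-45056, f(12)=-90112, f(13)=-180224, f(14)=-360448, f(15)=-720896, f(16)=-1441792; answer -1441792

-1441792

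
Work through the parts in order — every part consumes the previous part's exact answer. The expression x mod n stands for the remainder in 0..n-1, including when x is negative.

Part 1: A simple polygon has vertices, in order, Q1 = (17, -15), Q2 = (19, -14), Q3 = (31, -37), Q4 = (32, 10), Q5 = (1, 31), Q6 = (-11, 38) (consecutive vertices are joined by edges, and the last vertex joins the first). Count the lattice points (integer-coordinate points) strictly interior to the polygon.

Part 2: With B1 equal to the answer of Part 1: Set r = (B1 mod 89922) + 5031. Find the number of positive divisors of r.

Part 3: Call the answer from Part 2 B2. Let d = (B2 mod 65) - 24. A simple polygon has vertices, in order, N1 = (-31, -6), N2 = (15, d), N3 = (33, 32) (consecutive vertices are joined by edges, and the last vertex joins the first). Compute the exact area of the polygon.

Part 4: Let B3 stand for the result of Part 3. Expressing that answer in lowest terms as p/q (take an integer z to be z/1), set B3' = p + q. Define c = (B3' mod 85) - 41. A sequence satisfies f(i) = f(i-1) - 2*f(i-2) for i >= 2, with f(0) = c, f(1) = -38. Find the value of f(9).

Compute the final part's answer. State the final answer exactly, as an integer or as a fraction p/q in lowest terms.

Part 1: cross terms: (17*-14 - 19*-15)=47, (19*-37 - 31*-14)=-269, (31*10 - 32*-37)=1494, (32*31 - 1*10)=982, (1*38 - -11*31)=379, (-11*-15 - 17*38)=-481; twice the area = |2152| = 2152; area = 1076; boundary points = 1 + 1 + 1 + 1 + 1 + 1 = 6; strictly interior points = area - boundary/2 + 1 = 1074; answer 1074
Part 2: B1 = 1074; r = 6105; 6105 = 3 * 5 * 11 * 37; number of divisors = (1+1) * (1+1) * (1+1) * (1+1) = 16; answer 16
Part 3: B2 = 16; d = -8; cross terms: (-31*-8 - 15*-6)=338, (15*32 - 33*-8)=744, (33*-6 - -31*32)=794; twice the area = |1876| = 1876; area = 938; answer 938
Part 4: B3 = 938; threaded value p + q = 939; c = -37; f(2) = 1*(-38) - 2*(-37) = 36; iterating: f(2)=36, f(3)=112, f(4)=40, f(5)=-184, f(6)=-264, f(7)=104, f(8)=632, f(9)=424; answer 424

424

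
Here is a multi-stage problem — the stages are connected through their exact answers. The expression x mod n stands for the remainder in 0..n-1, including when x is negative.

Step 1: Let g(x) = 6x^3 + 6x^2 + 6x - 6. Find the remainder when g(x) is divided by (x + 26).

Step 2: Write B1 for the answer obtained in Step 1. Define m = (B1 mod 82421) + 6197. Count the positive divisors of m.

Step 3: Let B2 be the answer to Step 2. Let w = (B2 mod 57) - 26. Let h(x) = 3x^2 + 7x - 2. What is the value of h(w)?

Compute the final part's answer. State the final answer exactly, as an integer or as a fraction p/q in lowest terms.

Step 1: remainder = value at the root: 6*(-26)^3 + 6*(-26)^2 + 6*(-26)^1 - 6 = (-105456) + (4056) + (-156) + (-6) = -101562; answer -101562
Step 2: B1 = -101562; m = 69477; 69477 = 3 * 23159; number of divisors = (1+1) * (1+1) = 4; answer 4
Step 3: B2 = 4; w = -22; 3*(-22)^2 + 7*(-22)^1 - 2 = (1452) + (-154) + (-2) = 1296; answer 1296

1296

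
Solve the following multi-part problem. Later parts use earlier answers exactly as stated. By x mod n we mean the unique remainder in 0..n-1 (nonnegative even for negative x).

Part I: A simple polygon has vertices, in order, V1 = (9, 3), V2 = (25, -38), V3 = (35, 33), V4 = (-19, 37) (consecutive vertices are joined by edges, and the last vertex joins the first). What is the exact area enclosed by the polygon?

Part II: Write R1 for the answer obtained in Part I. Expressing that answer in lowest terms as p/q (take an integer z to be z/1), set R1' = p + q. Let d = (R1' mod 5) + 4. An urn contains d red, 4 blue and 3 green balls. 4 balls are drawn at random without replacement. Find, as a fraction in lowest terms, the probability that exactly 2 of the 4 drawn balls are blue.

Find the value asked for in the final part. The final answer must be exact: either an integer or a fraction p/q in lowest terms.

56/165

Part I: cross terms: (9*-38 - 25*3)=-417, (25*33 - 35*-38)=2155, (35*37 - -19*33)=1922, (-19*3 - 9*37)=-390; twice the area = |3270| = 3270; area = 1635; answer 1635
Part II: R1 = 1635; threaded value p + q = 1636; d = 5; total draws C(12,4) = 495; favorable C(4,2)*C(8,2) = 168; P = 56/165; answer 56/165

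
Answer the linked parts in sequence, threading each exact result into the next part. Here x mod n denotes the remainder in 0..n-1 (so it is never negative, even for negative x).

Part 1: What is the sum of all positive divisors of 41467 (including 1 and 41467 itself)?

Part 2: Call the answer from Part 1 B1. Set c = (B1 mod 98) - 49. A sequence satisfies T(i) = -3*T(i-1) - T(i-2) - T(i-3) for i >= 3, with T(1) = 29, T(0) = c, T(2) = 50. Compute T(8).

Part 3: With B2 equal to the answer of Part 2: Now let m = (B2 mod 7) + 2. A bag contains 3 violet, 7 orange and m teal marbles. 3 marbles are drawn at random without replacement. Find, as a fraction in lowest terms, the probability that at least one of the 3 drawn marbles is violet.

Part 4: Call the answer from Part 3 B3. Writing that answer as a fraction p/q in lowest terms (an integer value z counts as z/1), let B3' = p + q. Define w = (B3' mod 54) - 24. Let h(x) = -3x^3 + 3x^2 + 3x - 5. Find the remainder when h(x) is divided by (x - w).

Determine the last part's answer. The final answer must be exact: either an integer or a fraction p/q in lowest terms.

-2

Part 1: 41467 is prime, so its only divisors are 1 and 41467; sigma = 1 + 41467 = 41468; answer 41468
Part 2: B1 = 41468; c = -35; T(3) = -3*(50) - 1*(29) - 1*(-35) = -144; iterating: T(3)=-144, T(4)=353, T(5)=-965, T(6)=2686, T(7)=-7446, T(8)=20617; answer 20617
Part 3: B2 = 20617; m = 4; total draws C(14,3) = 364; complement C(11,3) = 165; favorable 364 - 165 = 199; P = 199/364; answer 199/364
Part 4: B3 = 199/364; threaded value p + q = 563; w = -1; remainder = value at the root: -3*(-1)^3 + 3*(-1)^2 + 3*(-1)^1 - 5 = (3) + (3) + (-3) + (-5) = -2; answer -2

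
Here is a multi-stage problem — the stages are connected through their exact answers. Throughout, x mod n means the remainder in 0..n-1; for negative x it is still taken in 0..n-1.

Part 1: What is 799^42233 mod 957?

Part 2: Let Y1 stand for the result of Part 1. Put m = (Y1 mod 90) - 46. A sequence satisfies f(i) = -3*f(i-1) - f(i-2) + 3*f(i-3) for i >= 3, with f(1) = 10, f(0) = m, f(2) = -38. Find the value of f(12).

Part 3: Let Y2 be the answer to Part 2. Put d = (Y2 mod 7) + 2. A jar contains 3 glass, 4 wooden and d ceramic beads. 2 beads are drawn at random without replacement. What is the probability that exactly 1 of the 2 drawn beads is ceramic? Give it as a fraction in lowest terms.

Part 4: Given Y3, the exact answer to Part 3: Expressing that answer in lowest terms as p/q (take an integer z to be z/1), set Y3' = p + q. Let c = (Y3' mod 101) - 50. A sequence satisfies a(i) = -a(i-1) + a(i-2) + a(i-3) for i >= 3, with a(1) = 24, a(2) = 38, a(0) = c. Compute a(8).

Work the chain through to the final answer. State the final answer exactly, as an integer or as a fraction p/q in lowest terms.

242

Part 1: squarings mod 957: 799^1=799, 799^2=82, 799^4=25, 799^8=625, 799^16=169, 799^32=808, 799^64=190, 799^128=691, 799^256=895, 799^512=16, 799^1024=256, 799^2048=460, 799^4096=103, 799^8192=82, 799^16384=25, 799^32768=625; 799^42233 = 799^1 * 799^8 * 799^16 * 799^32 * 799^64 * 799^128 * 799^1024 * 799^8192 * 799^32768 = 343 (mod 957); answer 343
Part 2: Y1 = 343; m = 27; f(3) = -3*(-38) - 1*(10) + 3*(27) = 185; iterating: f(3)=185, f(4)=-487, f(5)=1162, f(6)=-2444, f(7)=4709, f(8)=-8197, f(9)=12550, f(10)=-15326, f(11)=8837, f(12)=26465; answer 26465
Part 3: Y2 = 26465; d = 7; total draws C(14,2) = 91; favorable C(7,1)*C(7,1) = 49; P = 7/13; answer 7/13
Part 4: Y3 = 7/13; threaded value p + q = 20; c = -30; a(3) = -1*(38) + 1*(24) + 1*(-30) = -44; iterating: a(3)=-44, a(4)=106, a(5)=-112, a(6)=174, a(7)=-180, a(8)=242; answer 242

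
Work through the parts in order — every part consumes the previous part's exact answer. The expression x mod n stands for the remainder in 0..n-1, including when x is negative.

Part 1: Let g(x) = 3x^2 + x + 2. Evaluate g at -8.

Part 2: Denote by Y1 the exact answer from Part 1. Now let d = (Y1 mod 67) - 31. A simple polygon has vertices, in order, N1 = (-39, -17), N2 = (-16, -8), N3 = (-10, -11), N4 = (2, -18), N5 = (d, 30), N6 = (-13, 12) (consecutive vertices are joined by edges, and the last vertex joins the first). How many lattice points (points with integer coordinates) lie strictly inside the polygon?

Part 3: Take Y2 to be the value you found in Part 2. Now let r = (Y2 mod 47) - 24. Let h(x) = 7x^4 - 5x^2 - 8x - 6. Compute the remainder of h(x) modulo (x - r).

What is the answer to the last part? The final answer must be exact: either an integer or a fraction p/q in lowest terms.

Part 1: 3*(-8)^2 + 1*(-8)^1 + 2 = (192) + (-8) + (2) = 186; answer 186
Part 2: Y1 = 186; d = 21; cross terms: (-39*-8 - -16*-17)=40, (-16*-11 - -10*-8)=96, (-10*-18 - 2*-11)=202, (2*30 - 21*-18)=438, (21*12 - -13*30)=642, (-13*-17 - -39*12)=689; twice the area = |2107| = 2107; area = 2107/2; boundary points = 1 + 3 + 1 + 1 + 2 + 1 = 9; strictly interior points = area - boundary/2 + 1 = 1050; answer 1050
Part 3: Y2 = 1050; r = -8; remainder = value at the root: 7*(-8)^4 - 5*(-8)^2 - 8*(-8)^1 - 6 = (28672) + (-320) + (64) + (-6) = 28410; answer 28410

28410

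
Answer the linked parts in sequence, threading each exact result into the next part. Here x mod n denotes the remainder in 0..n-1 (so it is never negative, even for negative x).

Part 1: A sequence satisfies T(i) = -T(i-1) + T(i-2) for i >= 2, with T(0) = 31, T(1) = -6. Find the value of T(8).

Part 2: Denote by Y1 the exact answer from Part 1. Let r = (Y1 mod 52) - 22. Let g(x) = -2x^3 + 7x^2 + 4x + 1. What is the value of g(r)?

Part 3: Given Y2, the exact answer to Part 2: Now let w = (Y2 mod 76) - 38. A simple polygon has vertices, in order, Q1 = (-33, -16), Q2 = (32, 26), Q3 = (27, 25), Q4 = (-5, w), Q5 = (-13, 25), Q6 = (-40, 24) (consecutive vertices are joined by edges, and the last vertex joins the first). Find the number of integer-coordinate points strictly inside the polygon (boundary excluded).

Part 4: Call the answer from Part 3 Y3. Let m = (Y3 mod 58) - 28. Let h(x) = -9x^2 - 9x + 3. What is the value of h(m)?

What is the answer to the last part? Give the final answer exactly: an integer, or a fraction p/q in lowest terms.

-645

Part 1: T(2) = -1*(-6) + 1*(31) = 37; iterating: T(2)=37, T(3)=-43, T(4)=80, T(5)=-123, T(6)=203, T(7)=-326, T(8)=529; answer 529
Part 2: Y1 = 529; r = -13; -2*(-13)^3 + 7*(-13)^2 + 4*(-13)^1 + 1 = (4394) + (1183) + (-52) + (1) = 5526; answer 5526
Part 3: Y2 = 5526; w = 16; cross terms: (-33*26 - 32*-16)=-346, (32*25 - 27*26)=98, (27*16 - -5*25)=557, (-5*25 - -13*16)=83, (-13*24 - -40*25)=688, (-40*-16 - -33*24)=1432; twice the area = |2512| = 2512; area = 1256; boundary points = 1 + 1 + 1 + 1 + 1 + 1 = 6; strictly interior points = area - boundary/2 + 1 = 1254; answer 1254
Part 4: Y3 = 1254; m = 8; -9*(8)^2 - 9*(8)^1 + 3 = (-576) + (-72) + (3) = -645; answer -645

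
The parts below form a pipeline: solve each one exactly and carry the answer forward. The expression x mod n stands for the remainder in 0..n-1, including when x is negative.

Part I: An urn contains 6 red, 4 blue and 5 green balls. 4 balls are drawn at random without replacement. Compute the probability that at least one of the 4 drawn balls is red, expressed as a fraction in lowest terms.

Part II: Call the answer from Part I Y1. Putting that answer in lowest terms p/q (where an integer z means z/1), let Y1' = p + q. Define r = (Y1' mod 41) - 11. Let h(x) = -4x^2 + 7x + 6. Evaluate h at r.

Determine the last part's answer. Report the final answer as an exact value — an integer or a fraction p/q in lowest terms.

-464

Part I: total draws C(15,4) = 1365; complement C(9,4) = 126; favorable 1365 - 126 = 1239; P = 59/65; answer 59/65
Part II: Y1 = 59/65; threaded value p + q = 124; r = -10; -4*(-10)^2 + 7*(-10)^1 + 6 = (-400) + (-70) + (6) = -464; answer -464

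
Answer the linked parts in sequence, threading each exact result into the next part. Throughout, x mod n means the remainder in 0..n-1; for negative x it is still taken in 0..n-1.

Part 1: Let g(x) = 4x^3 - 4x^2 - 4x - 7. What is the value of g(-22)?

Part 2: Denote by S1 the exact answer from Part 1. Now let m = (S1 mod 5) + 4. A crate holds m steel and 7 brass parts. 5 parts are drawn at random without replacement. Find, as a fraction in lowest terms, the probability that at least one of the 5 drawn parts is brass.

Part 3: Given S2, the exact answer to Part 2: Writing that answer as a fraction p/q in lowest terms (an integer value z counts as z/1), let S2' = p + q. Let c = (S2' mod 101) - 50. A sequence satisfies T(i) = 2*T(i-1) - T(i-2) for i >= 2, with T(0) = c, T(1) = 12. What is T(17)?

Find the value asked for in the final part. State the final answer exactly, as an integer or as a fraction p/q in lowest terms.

-20

Part 1: 4*(-22)^3 - 4*(-22)^2 - 4*(-22)^1 - 7 = (-42592) + (-1936) + (88) + (-7) = -44447; answer -44447
Part 2: S1 = -44447; m = 7; total draws C(14,5) = 2002; complement C(7,5) = 21; favorable 2002 - 21 = 1981; P = 283/286; answer 283/286
Part 3: S2 = 283/286; threaded value p + q = 569; c = 14; T(2) = 2*(12) - 1*(14) = 10; iterating: T(2)=10, T(3)=8, T(4)=6, T(5)=4, T(6)=2, T(7)=0, T(8)=-2, T(9)=-4, T(10)=-6, T(11)=-8, T(12)=-10, T(13)=-12, T(14)=-14, T(15)=-16, T(16)=-18, T(17)=-20; answer -20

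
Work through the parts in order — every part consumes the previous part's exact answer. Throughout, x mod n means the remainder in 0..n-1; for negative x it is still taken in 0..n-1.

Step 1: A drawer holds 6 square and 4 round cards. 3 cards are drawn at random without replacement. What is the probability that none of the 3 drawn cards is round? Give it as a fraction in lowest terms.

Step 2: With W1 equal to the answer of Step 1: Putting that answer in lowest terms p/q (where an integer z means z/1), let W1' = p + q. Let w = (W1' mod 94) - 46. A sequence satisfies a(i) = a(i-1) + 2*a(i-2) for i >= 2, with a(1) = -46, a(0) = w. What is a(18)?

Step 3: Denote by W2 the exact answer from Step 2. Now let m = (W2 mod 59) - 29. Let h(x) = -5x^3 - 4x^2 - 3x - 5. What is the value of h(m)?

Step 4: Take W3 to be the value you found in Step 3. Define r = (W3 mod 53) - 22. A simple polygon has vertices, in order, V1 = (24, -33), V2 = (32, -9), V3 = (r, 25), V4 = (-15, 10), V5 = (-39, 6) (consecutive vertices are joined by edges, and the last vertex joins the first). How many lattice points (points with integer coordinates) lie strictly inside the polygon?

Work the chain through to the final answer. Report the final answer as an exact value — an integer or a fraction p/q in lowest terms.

1749

Step 1: total draws C(10,3) = 120; favorable C(6,3) = 20; P = 1/6; answer 1/6
Step 2: W1 = 1/6; threaded value p + q = 7; w = -39; a(2) = 1*(-46) + 2*(-39) = -124; iterating: a(2)=-124, a(3)=-216, a(4)=-464, a(5)=-896, a(6)=-1824, a(7)=-3616, a(8)=-7264, a(9)=-14496, a(10)=-29024, a(11)=-58016, a(12)=-116064, a(13)=-232096, a(14)=-464224, a(15)=-928416, a(16)=-1856864, a(17)=-3713696, a(18)=-7427424; answer -7427424
Step 3: W2 = -7427424; m = -2; -5*(-2)^3 - 4*(-2)^2 - 3*(-2)^1 - 5 = (40) + (-16) + (6) + (-5) = 25; answer 25
Step 4: W3 = 25; r = 3; cross terms: (24*-9 - 32*-33)=840, (32*25 - 3*-9)=827, (3*10 - -15*25)=405, (-15*6 - -39*10)=300, (-39*-33 - 24*6)=1143; twice the area = |3515| = 3515; area = 3515/2; boundary points = 8 + 1 + 3 + 4 + 3 = 19; strictly interior points = area - boundary/2 + 1 = 1749; answer 1749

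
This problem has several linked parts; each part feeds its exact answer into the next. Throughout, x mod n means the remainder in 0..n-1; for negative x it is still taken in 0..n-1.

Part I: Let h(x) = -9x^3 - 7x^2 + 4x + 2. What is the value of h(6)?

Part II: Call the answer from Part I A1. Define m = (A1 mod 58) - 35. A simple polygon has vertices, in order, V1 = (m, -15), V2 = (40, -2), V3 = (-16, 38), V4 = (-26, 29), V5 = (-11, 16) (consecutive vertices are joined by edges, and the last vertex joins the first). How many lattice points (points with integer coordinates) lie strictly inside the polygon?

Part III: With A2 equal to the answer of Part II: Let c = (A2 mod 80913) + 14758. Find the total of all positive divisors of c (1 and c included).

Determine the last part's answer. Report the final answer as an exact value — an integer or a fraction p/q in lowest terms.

Part I: -9*(6)^3 - 7*(6)^2 + 4*(6)^1 + 2 = (-1944) + (-252) + (24) + (2) = -2170; answer -2170
Part II: A1 = -2170; m = -1; cross terms: (-1*-2 - 40*-15)=602, (40*38 - -16*-2)=1488, (-16*29 - -26*38)=524, (-26*16 - -11*29)=-97, (-11*-15 - -1*16)=181; twice the area = |2698| = 2698; area = 1349; boundary points = 1 + 8 + 1 + 1 + 1 = 12; strictly interior points = area - boundary/2 + 1 = 1344; answer 1344
Part III: A2 = 1344; c = 16102; 16102 = 2 * 83 * 97; sigma = (1 + 2) * (1 + 83) * (1 + 97) = 3 * 84 * 98 = 24696; answer 24696

24696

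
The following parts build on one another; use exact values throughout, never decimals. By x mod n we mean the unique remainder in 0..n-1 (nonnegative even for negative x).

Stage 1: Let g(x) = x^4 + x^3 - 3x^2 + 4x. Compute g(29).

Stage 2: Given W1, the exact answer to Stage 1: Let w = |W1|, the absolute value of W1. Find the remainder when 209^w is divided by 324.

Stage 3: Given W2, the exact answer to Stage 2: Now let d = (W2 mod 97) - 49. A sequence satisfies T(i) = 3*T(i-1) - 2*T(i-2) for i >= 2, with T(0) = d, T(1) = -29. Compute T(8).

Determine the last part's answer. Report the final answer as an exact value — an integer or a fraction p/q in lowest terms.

987

Stage 1: 1*(29)^4 + 1*(29)^3 - 3*(29)^2 + 4*(29)^1 = (707281) + (24389) + (-2523) + (116) = 729263; answer 729263
Stage 2: W1 = 729263; w = 729263; squarings mod 324: 209^1=209, 209^2=265, 209^4=241, 209^8=85, 209^16=97, 209^32=13, 209^64=169, 209^128=49, 209^256=133, 209^512=193, 209^1024=313, 209^2048=121, 209^4096=61, 209^8192=157, 209^16384=25, 209^32768=301, 209^65536=205, 209^131072=229, 209^262144=277, 209^524288=265; 209^729263 = 209^1 * 209^2 * 209^4 * 209^8 * 209^32 * 209^128 * 209^8192 * 209^65536 * 209^131072 * 209^524288 = 113 (mod 324); answer 113
Stage 3: W2 = 113; d = -33; T(2) = 3*(-29) - 2*(-33) = -21; iterating: T(2)=-21, T(3)=-5, T(4)=27, T(5)=91, T(6)=219, T(7)=475, T(8)=987; answer 987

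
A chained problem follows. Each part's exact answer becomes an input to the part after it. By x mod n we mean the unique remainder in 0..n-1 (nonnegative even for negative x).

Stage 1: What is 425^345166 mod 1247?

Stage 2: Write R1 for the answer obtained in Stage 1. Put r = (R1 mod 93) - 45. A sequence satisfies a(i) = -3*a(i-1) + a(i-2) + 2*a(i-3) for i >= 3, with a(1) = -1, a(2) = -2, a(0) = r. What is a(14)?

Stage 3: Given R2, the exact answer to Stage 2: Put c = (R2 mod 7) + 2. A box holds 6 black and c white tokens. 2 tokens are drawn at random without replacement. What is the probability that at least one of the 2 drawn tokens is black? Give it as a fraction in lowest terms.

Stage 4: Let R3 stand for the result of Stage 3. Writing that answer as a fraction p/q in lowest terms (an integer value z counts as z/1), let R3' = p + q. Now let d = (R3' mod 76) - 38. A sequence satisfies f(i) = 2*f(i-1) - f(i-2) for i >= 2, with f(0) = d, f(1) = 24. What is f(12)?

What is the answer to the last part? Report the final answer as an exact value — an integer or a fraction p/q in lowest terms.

464

Stage 1: squarings mod 1247: 425^1=425, 425^2=1057, 425^4=1184, 425^8=228, 425^16=857, 425^32=1213, 425^64=1156, 425^128=799, 425^256=1184, 425^512=228, 425^1024=857, 425^2048=1213, 425^4096=1156, 425^8192=799, 425^16384=1184, 425^32768=228, 425^65536=857, 425^131072=1213, 425^262144=1156; 425^345166 = 425^2 * 425^4 * 425^8 * 425^64 * 425^1024 * 425^16384 * 425^65536 * 425^262144 = 325 (mod 1247); answer 325
Stage 2: R1 = 325; r = 1; a(3) = -3*(-2) + 1*(-1) + 2*(1) = 7; iterating: a(3)=7, a(4)=-25, a(5)=78, a(6)=-245, a(7)=763, a(8)=-2378, a(9)=7407, a(10)=-23073, a(11)=71870, a(12)=-223869, a(13)=697331, a(14)=-2172122; answer -2172122
Stage 3: R2 = -2172122; c = 8; total draws C(14,2) = 91; complement C(8,2) = 28; favorable 91 - 28 = 63; P = 9/13; answer 9/13
Stage 4: R3 = 9/13; threaded value p + q = 22; d = -16; f(2) = 2*(24) - 1*(-16) = 64; iterating: f(2)=64, f(3)=104, f(4)=144, f(5)=184, f(6)=224, f(7)=264, f(8)=304, f(9)=344, f(10)=384, f(11)=424, f(12)=464; answer 464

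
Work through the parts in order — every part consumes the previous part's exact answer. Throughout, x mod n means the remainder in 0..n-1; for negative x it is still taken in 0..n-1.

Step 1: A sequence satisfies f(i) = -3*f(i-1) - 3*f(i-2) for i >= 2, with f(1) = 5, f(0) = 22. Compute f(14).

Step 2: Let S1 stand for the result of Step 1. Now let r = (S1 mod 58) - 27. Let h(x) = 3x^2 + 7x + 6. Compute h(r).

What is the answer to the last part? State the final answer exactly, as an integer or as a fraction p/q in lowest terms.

2216

Step 1: f(2) = -3*(5) - 3*(22) = -81; iterating: f(2)=-81, f(3)=228, f(4)=-441, f(5)=639, f(6)=-594, f(7)=-135, f(8)=2187, f(9)=-6156, f(10)=11907, f(11)=-17253, f(12)=16038, f(13)=3645, f(14)=-59049; answer -59049
Step 2: S1 = -59049; r = 26; 3*(26)^2 + 7*(26)^1 + 6 = (2028) + (182) + (6) = 2216; answer 2216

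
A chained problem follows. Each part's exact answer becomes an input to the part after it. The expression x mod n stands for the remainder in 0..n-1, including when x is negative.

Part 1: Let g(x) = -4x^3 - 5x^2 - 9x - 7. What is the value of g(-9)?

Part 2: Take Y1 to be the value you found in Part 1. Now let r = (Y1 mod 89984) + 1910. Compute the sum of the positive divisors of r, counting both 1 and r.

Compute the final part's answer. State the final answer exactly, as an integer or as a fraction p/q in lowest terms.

5760

Part 1: -4*(-9)^3 - 5*(-9)^2 - 9*(-9)^1 - 7 = (2916) + (-405) + (81) + (-7) = 2585; answer 2585
Part 2: Y1 = 2585; r = 4495; 4495 = 5 * 29 * 31; sigma = (1 + 5) * (1 + 29) * (1 + 31) = 6 * 30 * 32 = 5760; answer 5760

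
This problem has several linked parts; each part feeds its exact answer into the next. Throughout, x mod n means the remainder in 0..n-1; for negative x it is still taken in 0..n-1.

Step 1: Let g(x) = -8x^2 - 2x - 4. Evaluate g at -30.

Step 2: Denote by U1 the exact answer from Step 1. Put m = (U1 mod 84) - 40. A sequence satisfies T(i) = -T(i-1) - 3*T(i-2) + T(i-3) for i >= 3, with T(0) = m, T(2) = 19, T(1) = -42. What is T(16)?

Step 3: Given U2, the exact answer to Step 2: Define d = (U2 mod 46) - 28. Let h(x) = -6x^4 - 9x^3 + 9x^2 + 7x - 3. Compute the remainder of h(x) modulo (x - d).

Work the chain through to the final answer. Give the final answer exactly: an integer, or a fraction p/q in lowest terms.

Step 1: -8*(-30)^2 - 2*(-30)^1 - 4 = (-7200) + (60) + (-4) = -7144; answer -7144
Step 2: U1 = -7144; m = 40; T(3) = -1*(19) - 3*(-42) + 1*(40) = 147; iterating: T(3)=147, T(4)=-246, T(5)=-176, T(6)=1061, T(7)=-779, T(8)=-2580, T(9)=5978, T(10)=983, T(11)=-21497, T(12)=24526, T(13)=40948, T(14)=-136023, T(15)=37705, T(16)=411312; answer 411312
Step 3: U2 = 411312; d = -2; remainder = value at the root: -6*(-2)^4 - 9*(-2)^3 + 9*(-2)^2 + 7*(-2)^1 - 3 = (-96) + (72) + (36) + (-14) + (-3) = -5; answer -5

-5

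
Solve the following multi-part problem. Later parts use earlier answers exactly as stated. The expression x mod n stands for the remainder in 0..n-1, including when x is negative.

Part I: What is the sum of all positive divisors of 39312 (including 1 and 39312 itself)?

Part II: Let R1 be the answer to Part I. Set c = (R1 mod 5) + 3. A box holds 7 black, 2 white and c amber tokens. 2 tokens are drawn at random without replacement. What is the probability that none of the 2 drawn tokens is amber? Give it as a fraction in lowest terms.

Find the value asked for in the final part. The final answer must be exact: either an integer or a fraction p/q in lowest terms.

Part I: 39312 = 2^4 * 3^3 * 7 * 13; sigma = (1 + 2 + 4 + 8 + 16) * (1 + 3 + 9 + 27) * (1 + 7) * (1 + 13) = 31 * 40 * 8 * 14 = 138880; answer 138880
Part II: R1 = 138880; c = 3; total draws C(12,2) = 66; favorable C(9,2) = 36; P = 6/11; answer 6/11

6/11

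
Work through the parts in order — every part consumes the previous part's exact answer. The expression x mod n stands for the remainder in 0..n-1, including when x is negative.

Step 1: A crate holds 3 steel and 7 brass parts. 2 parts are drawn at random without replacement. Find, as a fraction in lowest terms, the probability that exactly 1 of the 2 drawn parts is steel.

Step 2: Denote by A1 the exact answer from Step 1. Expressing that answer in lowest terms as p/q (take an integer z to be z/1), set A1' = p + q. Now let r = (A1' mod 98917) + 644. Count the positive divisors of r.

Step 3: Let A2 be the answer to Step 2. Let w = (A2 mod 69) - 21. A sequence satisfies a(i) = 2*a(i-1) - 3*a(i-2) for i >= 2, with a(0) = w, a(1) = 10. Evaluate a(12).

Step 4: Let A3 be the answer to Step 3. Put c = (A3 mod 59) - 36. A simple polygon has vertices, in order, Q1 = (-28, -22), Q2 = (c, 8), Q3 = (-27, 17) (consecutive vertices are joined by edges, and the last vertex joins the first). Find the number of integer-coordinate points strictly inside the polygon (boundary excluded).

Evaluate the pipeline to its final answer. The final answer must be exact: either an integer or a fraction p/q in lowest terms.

608

Step 1: total draws C(10,2) = 45; favorable C(3,1)*C(7,1) = 21; P = 7/15; answer 7/15
Step 2: A1 = 7/15; threaded value p + q = 22; r = 666; 666 = 2 * 3^2 * 37; number of divisors = (1+1) * (2+1) * (1+1) = 12; answer 12
Step 3: A2 = 12; w = -9; a(2) = 2*(10) - 3*(-9) = 47; iterating: a(2)=47, a(3)=64, a(4)=-13, a(5)=-218, a(6)=-397, a(7)=-140, a(8)=911, a(9)=2242, a(10)=1751, a(11)=-3224, a(12)=-11701; answer -11701
Step 4: A3 = -11701; c = 4; cross terms: (-28*8 - 4*-22)=-136, (4*17 - -27*8)=284, (-27*-22 - -28*17)=1070; twice the area = |1218| = 1218; area = 609; boundary points = 2 + 1 + 1 = 4; strictly interior points = area - boundary/2 + 1 = 608; answer 608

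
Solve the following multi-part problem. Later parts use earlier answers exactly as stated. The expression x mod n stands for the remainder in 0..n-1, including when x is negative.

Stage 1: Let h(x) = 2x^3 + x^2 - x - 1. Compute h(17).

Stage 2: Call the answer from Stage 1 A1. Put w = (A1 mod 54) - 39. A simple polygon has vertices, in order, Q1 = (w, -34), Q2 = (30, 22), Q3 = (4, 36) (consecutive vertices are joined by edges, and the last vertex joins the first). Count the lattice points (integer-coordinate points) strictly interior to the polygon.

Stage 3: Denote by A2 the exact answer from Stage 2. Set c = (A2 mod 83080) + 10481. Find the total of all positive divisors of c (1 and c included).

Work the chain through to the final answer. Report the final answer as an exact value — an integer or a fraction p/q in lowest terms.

25296

Stage 1: 2*(17)^3 + 1*(17)^2 - 1*(17)^1 - 1 = (9826) + (289) + (-17) + (-1) = 10097; answer 10097
Stage 2: A1 = 10097; w = 14; cross terms: (14*22 - 30*-34)=1328, (30*36 - 4*22)=992, (4*-34 - 14*36)=-640; twice the area = |1680| = 1680; area = 840; boundary points = 8 + 2 + 10 = 20; strictly interior points = area - boundary/2 + 1 = 831; answer 831
Stage 3: A2 = 831; c = 11312; 11312 = 2^4 * 7 * 101; sigma = (1 + 2 + 4 + 8 + 16) * (1 + 7) * (1 + 101) = 31 * 8 * 102 = 25296; answer 25296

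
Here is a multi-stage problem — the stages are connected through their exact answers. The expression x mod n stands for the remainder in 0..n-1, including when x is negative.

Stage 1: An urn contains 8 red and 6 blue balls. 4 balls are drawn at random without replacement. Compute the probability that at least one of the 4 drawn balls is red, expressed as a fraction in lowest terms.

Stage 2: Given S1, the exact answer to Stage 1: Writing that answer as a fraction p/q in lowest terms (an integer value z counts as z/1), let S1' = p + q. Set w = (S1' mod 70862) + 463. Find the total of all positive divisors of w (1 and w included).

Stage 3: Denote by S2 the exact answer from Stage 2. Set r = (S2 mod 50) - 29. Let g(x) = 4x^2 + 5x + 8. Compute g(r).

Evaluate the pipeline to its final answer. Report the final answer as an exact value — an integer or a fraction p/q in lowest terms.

Stage 1: total draws C(14,4) = 1001; complement C(6,4) = 15; favorable 1001 - 15 = 986; P = 986/1001; answer 986/1001
Stage 2: S1 = 986/1001; threaded value p + q = 1987; w = 2450; 2450 = 2 * 5^2 * 7^2; sigma = (1 + 2) * (1 + 5 + 25) * (1 + 7 + 49) = 3 * 31 * 57 = 5301; answer 5301
Stage 3: S2 = 5301; r = -28; 4*(-28)^2 + 5*(-28)^1 + 8 = (3136) + (-140) + (8) = 3004; answer 3004

3004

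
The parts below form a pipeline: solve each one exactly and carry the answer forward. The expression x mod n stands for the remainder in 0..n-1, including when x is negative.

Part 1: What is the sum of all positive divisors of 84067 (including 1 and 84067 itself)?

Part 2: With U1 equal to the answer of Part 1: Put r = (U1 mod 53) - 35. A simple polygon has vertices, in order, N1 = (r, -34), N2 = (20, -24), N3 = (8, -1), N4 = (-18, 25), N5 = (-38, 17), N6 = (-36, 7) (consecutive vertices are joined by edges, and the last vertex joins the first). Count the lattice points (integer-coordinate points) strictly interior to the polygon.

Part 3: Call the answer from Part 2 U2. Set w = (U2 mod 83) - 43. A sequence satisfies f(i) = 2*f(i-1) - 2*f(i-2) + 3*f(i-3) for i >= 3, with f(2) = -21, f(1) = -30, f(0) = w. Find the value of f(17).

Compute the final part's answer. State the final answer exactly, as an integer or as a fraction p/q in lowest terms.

-447879

Part 1: 84067 is prime, so its only divisors are 1 and 84067; sigma = 1 + 84067 = 84068; answer 84068
Part 2: U1 = 84068; r = -25; cross terms: (-25*-24 - 20*-34)=1280, (20*-1 - 8*-24)=172, (8*25 - -18*-1)=182, (-18*17 - -38*25)=644, (-38*7 - -36*17)=346, (-36*-34 - -25*7)=1399; twice the area = |4023| = 4023; area = 4023/2; boundary points = 5 + 1 + 26 + 4 + 2 + 1 = 39; strictly interior points = area - boundary/2 + 1 = 1993; answer 1993
Part 3: U2 = 1993; w = -42; f(3) = 2*(-21) - 2*(-30) + 3*(-42) = -108; iterating: f(3)=-108, f(4)=-264, f(5)=-375, f(6)=-546, f(7)=-1134, f(8)=-2301, f(9)=-3972, f(10)=-6744, f(11)=-12447, f(12)=-23322, f(13)=-41982, f(14)=-74661, f(15)=-135324, f(16)=-247272, f(17)=-447879; answer -447879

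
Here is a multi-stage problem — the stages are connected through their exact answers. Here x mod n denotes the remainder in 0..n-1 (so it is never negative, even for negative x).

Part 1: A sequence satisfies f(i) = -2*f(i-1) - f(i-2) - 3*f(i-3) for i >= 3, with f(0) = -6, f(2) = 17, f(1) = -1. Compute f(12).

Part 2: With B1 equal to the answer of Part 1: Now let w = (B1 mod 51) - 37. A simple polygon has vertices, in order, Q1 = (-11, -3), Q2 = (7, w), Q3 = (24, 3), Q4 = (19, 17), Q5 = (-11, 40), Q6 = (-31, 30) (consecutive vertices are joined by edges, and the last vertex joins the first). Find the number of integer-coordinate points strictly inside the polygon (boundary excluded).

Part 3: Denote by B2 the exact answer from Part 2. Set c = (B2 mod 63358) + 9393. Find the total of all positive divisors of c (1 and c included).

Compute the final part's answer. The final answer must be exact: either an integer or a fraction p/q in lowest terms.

21336

Part 1: f(3) = -2*(17) - 1*(-1) - 3*(-6) = -15; iterating: f(3)=-15, f(4)=16, f(5)=-68, f(6)=165, f(7)=-310, f(8)=659, f(9)=-1503, f(10)=3277, f(11)=-7028, f(12)=15288; answer 15288
Part 2: B1 = 15288; w = 2; cross terms: (-11*2 - 7*-3)=-1, (7*3 - 24*2)=-27, (24*17 - 19*3)=351, (19*40 - -11*17)=947, (-11*30 - -31*40)=910, (-31*-3 - -11*30)=423; twice the area = |2603| = 2603; area = 2603/2; boundary points = 1 + 1 + 1 + 1 + 10 + 1 = 15; strictly interior points = area - boundary/2 + 1 = 1295; answer 1295
Part 3: B2 = 1295; c = 10688; 10688 = 2^6 * 167; sigma = (1 + 2 + 4 + 8 + 16 + 32 + 64) * (1 + 167) = 127 * 168 = 21336; answer 21336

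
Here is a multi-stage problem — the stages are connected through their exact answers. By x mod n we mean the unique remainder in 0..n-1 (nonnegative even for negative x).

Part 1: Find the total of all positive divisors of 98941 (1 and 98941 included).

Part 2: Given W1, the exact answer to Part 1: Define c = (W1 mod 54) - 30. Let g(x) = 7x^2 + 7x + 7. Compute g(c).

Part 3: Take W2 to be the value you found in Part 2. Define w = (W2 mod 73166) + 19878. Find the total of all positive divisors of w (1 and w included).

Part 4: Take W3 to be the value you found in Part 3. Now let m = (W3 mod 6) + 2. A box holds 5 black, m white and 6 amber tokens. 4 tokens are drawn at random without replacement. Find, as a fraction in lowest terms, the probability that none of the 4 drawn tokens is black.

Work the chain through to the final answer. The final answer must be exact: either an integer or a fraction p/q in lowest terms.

14/143

Part 1: 98941 = 163 * 607; sigma = (1 + 163) * (1 + 607) = 164 * 608 = 99712; answer 99712
Part 2: W1 = 99712; c = -2; 7*(-2)^2 + 7*(-2)^1 + 7 = (28) + (-14) + (7) = 21; answer 21
Part 3: W2 = 21; w = 19899; 19899 = 3^3 * 11 * 67; sigma = (1 + 3 + 9 + 27) * (1 + 11) * (1 + 67) = 40 * 12 * 68 = 32640; answer 32640
Part 4: W3 = 32640; m = 2; total draws C(13,4) = 715; favorable C(8,4) = 70; P = 14/143; answer 14/143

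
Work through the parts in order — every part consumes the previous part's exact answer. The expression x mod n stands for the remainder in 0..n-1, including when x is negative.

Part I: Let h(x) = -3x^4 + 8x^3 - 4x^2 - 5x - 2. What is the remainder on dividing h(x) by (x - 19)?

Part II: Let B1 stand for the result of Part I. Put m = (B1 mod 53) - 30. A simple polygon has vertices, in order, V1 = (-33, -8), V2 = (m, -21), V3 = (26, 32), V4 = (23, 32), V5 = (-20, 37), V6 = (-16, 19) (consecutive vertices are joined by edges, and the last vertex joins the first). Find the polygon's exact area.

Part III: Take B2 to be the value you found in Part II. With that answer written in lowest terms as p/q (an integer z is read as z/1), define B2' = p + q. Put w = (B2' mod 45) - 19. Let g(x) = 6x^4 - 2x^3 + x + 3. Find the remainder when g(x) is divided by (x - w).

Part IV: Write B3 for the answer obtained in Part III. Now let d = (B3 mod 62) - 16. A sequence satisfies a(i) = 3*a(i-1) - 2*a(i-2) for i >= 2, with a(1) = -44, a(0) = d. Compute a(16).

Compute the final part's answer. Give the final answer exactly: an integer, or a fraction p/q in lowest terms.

-3276744

Part I: remainder = value at the root: -3*(19)^4 + 8*(19)^3 - 4*(19)^2 - 5*(19)^1 - 2 = (-390963) + (54872) + (-1444) + (-95) + (-2) = -337632; answer -337632
Part II: B1 = -337632; m = 1; cross terms: (-33*-21 - 1*-8)=701, (1*32 - 26*-21)=578, (26*32 - 23*32)=96, (23*37 - -20*32)=1491, (-20*19 - -16*37)=212, (-16*-8 - -33*19)=755; twice the area = |3833| = 3833; area = 3833/2; answer 3833/2
Part III: B2 = 3833/2; threaded value p + q = 3835; w = -9; remainder = value at the root: 6*(-9)^4 - 2*(-9)^3 + 1*(-9)^1 + 3 = (39366) + (1458) + (-9) + (3) = 40818; answer 40818
Part IV: B3 = 40818; d = 6; a(2) = 3*(-44) - 2*(6) = -144; iterating: a(2)=-144, a(3)=-344, a(4)=-744, a(5)=-1544, a(6)=-3144, a(7)=-6344, a(8)=-12744, a(9)=-25544, a(10)=-51144, a(11)=-102344, a(12)=-204744, a(13)=-409544, a(14)=-819144, a(15)=-1638344, a(16)=-3276744; answer -3276744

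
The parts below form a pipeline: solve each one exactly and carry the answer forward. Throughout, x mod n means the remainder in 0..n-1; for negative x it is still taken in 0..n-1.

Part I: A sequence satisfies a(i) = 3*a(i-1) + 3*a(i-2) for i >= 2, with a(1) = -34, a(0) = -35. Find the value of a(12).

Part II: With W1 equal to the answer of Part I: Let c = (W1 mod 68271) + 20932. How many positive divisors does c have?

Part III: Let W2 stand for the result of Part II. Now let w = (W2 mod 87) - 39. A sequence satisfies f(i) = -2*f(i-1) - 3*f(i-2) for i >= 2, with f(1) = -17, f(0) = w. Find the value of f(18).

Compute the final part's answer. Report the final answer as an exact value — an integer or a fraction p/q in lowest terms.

Part I: a(2) = 3*(-34) + 3*(-35) = -207; iterating: a(2)=-207, a(3)=-723, a(4)=-2790, a(5)=-10539, a(6)=-39987, a(7)=-151578, a(8)=-574695, a(9)=-2178819, a(10)=-8260542, a(11)=-31318083, a(12)=-118735875; answer -118735875
Part II: W1 = -118735875; c = 76597; 76597 is prime, so its only divisors are 1 and 76597; count = 2; answer 2
Part III: W2 = 2; w = -37; f(2) = -2*(-17) - 3*(-37) = 145; iterating: f(2)=145, f(3)=-239, f(4)=43, f(5)=631, f(6)=-1391, f(7)=889, f(8)=2395, f(9)=-7457, f(10)=7729, f(11)=6913, f(12)=-37013, f(13)=53287, f(14)=4465, f(15)=-168791, f(16)=324187, f(17)=-142001, f(18)=-688559; answer -688559

-688559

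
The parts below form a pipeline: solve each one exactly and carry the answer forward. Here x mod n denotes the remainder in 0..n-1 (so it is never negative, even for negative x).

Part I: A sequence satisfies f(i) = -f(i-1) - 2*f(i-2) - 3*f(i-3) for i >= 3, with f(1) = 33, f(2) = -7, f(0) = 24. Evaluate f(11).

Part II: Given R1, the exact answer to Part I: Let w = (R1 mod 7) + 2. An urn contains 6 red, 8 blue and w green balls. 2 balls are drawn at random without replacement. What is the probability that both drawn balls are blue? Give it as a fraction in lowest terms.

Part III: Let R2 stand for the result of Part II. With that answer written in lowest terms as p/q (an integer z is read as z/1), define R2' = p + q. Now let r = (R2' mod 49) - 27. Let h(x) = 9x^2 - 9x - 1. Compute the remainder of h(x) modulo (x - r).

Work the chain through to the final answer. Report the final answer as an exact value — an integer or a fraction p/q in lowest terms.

2447

Part I: f(3) = -1*(-7) - 2*(33) - 3*(24) = -131; iterating: f(3)=-131, f(4)=46, f(5)=237, f(6)=64, f(7)=-676, f(8)=-163, f(9)=1323, f(10)=1031, f(11)=-3188; answer -3188
Part II: R1 = -3188; w = 6; total draws C(20,2) = 190; favorable C(8,2) = 28; P = 14/95; answer 14/95
Part III: R2 = 14/95; threaded value p + q = 109; r = -16; remainder = value at the root: 9*(-16)^2 - 9*(-16)^1 - 1 = (2304) + (144) + (-1) = 2447; answer 2447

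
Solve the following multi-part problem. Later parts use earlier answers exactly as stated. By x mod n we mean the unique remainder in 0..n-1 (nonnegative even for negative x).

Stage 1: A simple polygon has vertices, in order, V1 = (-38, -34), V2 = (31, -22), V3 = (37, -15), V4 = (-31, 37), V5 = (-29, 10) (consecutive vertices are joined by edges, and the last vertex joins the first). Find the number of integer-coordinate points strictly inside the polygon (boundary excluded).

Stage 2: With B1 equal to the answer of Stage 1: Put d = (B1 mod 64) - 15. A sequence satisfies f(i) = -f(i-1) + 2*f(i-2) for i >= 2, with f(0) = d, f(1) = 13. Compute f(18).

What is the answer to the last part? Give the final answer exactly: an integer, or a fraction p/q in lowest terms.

Stage 1: cross terms: (-38*-22 - 31*-34)=1890, (31*-15 - 37*-22)=349, (37*37 - -31*-15)=904, (-31*10 - -29*37)=763, (-29*-34 - -38*10)=1366; twice the area = |5272| = 5272; area = 2636; boundary points = 3 + 1 + 4 + 1 + 1 = 10; strictly interior points = area - boundary/2 + 1 = 2632; answer 2632
Stage 2: B1 = 2632; d = -7; f(2) = -1*(13) + 2*(-7) = -27; iterating: f(2)=-27, f(3)=53, f(4)=-107, f(5)=213, f(6)=-427, f(7)=853, f(8)=-1707, f(9)=3413, f(10)=-6827, f(11)=13653, f(12)=-27307, f(13)=54613, f(14)=-109227, f(15)=218453, f(16)=-436907, f(17)=873813, f(18)=-1747627; answer -1747627

-1747627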